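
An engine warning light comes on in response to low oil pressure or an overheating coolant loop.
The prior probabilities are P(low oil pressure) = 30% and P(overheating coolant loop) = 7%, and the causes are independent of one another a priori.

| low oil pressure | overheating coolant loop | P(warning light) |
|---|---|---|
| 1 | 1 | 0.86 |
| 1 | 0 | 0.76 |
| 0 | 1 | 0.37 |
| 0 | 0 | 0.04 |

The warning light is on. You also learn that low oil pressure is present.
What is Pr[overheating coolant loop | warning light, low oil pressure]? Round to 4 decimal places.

Pr[overheating coolant loop | warning light, low oil pressure] ≈ 0.0785

P(warning light | low oil pressure) = 0.76×0.93 + 0.86×0.07 = 0.706800 + 0.060200 = 0.767000
Of this, 0.060200 comes from 0.86×0.07 (the overheating coolant loop=true cases).
P(overheating coolant loop | warning light, low oil pressure) = 0.060200 / 0.767000 ≈ 0.0785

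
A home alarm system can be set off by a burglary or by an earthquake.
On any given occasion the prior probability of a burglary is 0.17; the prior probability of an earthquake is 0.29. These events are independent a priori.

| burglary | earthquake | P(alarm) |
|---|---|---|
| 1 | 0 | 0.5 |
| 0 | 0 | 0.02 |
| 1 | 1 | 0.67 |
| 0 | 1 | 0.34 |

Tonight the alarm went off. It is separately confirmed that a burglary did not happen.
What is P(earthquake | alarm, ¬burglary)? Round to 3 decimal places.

P(earthquake | alarm, ¬burglary) ≈ 0.874

P(alarm | ¬burglary) = 0.02×0.71 + 0.34×0.29 = 0.014200 + 0.098600 = 0.112800
Of this, 0.098600 comes from 0.34×0.29 (the earthquake=true cases).
P(earthquake | alarm, ¬burglary) = 0.098600 / 0.112800 ≈ 0.874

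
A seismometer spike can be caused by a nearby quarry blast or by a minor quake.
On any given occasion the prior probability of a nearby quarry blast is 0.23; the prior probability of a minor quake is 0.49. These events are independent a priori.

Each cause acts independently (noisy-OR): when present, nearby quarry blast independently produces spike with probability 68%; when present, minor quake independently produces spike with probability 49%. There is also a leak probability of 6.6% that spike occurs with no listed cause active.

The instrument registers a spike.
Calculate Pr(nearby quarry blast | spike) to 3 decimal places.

Pr(nearby quarry blast | spike) ≈ 0.443

Under noisy-OR, P(spike | causes) = 1 − (1−0.066)·∏(1−qᵢ) over the active causes.
By total probability over the 4 (nearby quarry blast, minor quake) configurations:
  P(spike) = 0.066·0.77·0.51 + 0.52366·0.77·0.49 + 0.70112·0.23·0.51 + 0.847571·0.23·0.49
        = 0.025918 + 0.197577 + 0.082241 + 0.095521 = 0.401257
Configurations with nearby quarry blast contribute 0.177762, so
  P(nearby quarry blast | spike) = 0.177762 / 0.401257 ≈ 0.443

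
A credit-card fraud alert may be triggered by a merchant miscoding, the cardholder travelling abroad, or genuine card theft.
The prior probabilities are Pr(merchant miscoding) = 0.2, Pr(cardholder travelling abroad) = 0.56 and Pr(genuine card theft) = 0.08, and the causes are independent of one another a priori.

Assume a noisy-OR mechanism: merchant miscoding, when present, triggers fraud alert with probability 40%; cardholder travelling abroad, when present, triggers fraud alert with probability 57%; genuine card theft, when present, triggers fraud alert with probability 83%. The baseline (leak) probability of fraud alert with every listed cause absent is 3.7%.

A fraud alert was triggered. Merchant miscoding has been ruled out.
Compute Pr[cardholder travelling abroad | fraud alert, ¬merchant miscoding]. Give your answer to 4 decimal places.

Under noisy-OR, P(fraud alert | causes) = 1 − (1−0.037)·∏(1−qᵢ) over the active causes.
Enumerate the 4 (cardholder travelling abroad, genuine card theft) configurations and weight by the priors:
  P(fraud alert | ¬merchant miscoding) = 0.037×0.44×0.92 + 0.83629×0.44×0.08 + 0.58591×0.56×0.92 + 0.929605×0.56×0.08
        = 0.014978 + 0.029437 + 0.301861 + 0.041646 = 0.387922
Configurations with cardholder travelling abroad contribute 0.343507, so
  P(cardholder travelling abroad | fraud alert, ¬merchant miscoding) = 0.343507 / 0.387922 ≈ 0.8855

Pr[cardholder travelling abroad | fraud alert, ¬merchant miscoding] ≈ 0.8855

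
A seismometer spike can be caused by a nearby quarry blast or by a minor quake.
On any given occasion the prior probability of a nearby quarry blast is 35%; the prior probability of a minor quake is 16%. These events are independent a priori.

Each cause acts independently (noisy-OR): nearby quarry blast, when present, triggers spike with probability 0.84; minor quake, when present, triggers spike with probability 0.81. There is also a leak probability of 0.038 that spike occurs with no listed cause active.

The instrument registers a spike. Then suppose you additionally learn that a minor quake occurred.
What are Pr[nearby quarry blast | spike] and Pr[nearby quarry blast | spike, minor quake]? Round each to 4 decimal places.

Pr[nearby quarry blast | spike] ≈ 0.7414; Pr[nearby quarry blast | spike, minor quake] ≈ 0.3901

Under noisy-OR, P(spike | causes) = 1 − (1−0.038)·∏(1−qᵢ) over the active causes.
P(spike) = 0.038×0.65×0.84 + 0.81722×0.65×0.16 + 0.84608×0.35×0.84 + 0.970755×0.35×0.16 = 0.020748 + 0.084991 + 0.248748 + 0.054362 = 0.408849
Of this, 0.303110 comes from 0.248748 + 0.054362 (the nearby quarry blast=true cases).
Hence the posterior is 0.303110/0.408849 ≈ 0.7414.

Now condition on the additional information:
By total probability over both values of nearby quarry blast:
  P(spike | minor quake) = 0.81722*0.65 + 0.970755*0.35
        = 0.531193 + 0.339764 = 0.870957
The terms with nearby quarry blast present sum to 0.339764, so
  P(nearby quarry blast | spike, minor quake) = 0.339764 / 0.870957 ≈ 0.3901
The drop from 0.7414 to 0.3901 is the explaining-away (discounting) effect.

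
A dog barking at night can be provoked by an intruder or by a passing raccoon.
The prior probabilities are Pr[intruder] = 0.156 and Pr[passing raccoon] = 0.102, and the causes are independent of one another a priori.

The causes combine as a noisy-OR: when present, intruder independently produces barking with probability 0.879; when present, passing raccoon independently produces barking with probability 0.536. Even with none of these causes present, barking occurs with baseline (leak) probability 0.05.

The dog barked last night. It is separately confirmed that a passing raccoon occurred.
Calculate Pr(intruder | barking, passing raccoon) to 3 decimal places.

Under noisy-OR, P(barking | causes) = 1 − (1−0.05)·∏(1−qᵢ) over the active causes.
P(barking | passing raccoon) = 0.5592*0.844 + 0.946663*0.156 = 0.471965 + 0.147679 = 0.619644
The intruder-present share is 0.946663*0.156 = 0.147679.
P(intruder | barking, passing raccoon) = 0.147679 / 0.619644 ≈ 0.238

Pr(intruder | barking, passing raccoon) ≈ 0.238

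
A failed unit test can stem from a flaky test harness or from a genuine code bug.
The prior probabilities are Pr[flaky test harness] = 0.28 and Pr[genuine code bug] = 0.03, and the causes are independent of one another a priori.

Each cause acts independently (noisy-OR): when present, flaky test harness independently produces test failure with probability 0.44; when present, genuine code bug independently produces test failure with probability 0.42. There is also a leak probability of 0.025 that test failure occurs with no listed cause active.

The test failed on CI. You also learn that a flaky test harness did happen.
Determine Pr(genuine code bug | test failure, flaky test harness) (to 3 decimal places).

Under noisy-OR, P(test failure | causes) = 1 − (1−0.025)·∏(1−qᵢ) over the active causes.
Weight on genuine code bug=true, given the evidence: 0.68332·0.03 = 0.020500
Denominator P(test failure | flaky test harness): 0.454·0.97 + 0.68332·0.03 = 0.460880
Posterior = 0.020500 / 0.460880 ≈ 0.044

Pr(genuine code bug | test failure, flaky test harness) ≈ 0.044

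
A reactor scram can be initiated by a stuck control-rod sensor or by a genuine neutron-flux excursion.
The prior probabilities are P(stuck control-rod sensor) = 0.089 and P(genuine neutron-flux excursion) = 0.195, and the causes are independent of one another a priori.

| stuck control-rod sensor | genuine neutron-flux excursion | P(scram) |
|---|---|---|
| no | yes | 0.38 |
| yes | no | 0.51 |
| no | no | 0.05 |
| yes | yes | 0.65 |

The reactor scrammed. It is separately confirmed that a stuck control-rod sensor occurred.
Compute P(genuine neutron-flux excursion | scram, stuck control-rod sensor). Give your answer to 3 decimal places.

P(genuine neutron-flux excursion | scram, stuck control-rod sensor) ≈ 0.236

Numerator (weight on configurations with genuine neutron-flux excursion): 0.65·0.195 = 0.126750
Normalizer over all consistent configurations: 0.51·0.805 + 0.65·0.195 = 0.537300
Posterior = 0.126750 / 0.537300 ≈ 0.236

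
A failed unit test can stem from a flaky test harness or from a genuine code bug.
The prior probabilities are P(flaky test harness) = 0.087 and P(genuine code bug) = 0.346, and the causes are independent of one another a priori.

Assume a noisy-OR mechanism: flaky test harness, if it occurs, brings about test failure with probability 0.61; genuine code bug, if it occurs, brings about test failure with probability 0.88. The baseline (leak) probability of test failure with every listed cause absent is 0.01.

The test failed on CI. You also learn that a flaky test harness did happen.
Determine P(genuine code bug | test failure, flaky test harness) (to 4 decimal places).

Under noisy-OR, P(test failure | causes) = 1 − (1−0.01)·∏(1−qᵢ) over the active causes.
Sum P(test failure|·) weighted by the priors over both values of genuine code bug:
  P(test failure | flaky test harness) = 0.6139·0.654 + 0.953668·0.346
        = 0.401491 + 0.329969 = 0.731460
The terms with genuine code bug present sum to 0.329969, so
  P(genuine code bug | test failure, flaky test harness) = 0.329969 / 0.731460 ≈ 0.4511

P(genuine code bug | test failure, flaky test harness) ≈ 0.4511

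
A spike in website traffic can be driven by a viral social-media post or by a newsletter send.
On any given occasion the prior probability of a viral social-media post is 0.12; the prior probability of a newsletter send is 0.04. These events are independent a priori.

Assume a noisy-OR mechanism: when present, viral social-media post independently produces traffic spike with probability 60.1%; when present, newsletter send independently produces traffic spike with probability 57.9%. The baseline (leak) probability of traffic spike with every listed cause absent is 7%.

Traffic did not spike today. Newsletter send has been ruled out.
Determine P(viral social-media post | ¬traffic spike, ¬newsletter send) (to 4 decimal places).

Under noisy-OR, P(traffic spike | causes) = 1 − (1−0.07)·∏(1−qᵢ) over the active causes.
P(¬traffic spike | ¬newsletter send) = 0.93·0.88 + 0.37107·0.12 = 0.818400 + 0.044528 = 0.862928
The viral social-media post-present share is 0.37107·0.12 = 0.044528.
So P(viral social-media post | ¬traffic spike, ¬newsletter send) = 0.044528/0.862928 ≈ 0.0516.

P(viral social-media post | ¬traffic spike, ¬newsletter send) ≈ 0.0516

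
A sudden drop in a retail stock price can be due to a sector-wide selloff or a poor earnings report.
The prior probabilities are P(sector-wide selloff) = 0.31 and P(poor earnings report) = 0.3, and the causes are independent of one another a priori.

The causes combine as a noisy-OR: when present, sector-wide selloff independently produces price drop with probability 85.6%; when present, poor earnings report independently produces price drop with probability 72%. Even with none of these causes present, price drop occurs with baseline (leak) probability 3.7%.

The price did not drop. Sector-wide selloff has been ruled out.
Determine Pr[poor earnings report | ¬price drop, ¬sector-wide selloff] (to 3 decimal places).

Under noisy-OR, P(price drop | causes) = 1 − (1−0.037)·∏(1−qᵢ) over the active causes.
By total probability over both values of poor earnings report:
  P(¬price drop | ¬sector-wide selloff) = 0.963*0.7 + 0.26964*0.3
        = 0.674100 + 0.080892 = 0.754992
The terms with poor earnings report present sum to 0.080892, so
  P(poor earnings report | ¬price drop, ¬sector-wide selloff) = 0.080892 / 0.754992 ≈ 0.107

Pr[poor earnings report | ¬price drop, ¬sector-wide selloff] ≈ 0.107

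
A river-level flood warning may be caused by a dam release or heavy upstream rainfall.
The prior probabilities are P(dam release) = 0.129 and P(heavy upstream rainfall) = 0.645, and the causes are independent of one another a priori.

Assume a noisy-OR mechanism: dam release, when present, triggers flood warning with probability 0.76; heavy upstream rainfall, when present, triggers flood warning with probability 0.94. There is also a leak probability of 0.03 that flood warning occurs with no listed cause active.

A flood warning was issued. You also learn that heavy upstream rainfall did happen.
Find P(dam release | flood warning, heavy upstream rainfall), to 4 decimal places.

Under noisy-OR, P(flood warning | causes) = 1 − (1−0.03)·∏(1−qᵢ) over the active causes.
P(flood warning | heavy upstream rainfall) = 0.9418×0.871 + 0.986032×0.129 = 0.820308 + 0.127198 = 0.947506
Of this, 0.127198 comes from 0.986032×0.129 (the dam release=true cases).
P(dam release | flood warning, heavy upstream rainfall) = 0.127198 / 0.947506 ≈ 0.1342

P(dam release | flood warning, heavy upstream rainfall) ≈ 0.1342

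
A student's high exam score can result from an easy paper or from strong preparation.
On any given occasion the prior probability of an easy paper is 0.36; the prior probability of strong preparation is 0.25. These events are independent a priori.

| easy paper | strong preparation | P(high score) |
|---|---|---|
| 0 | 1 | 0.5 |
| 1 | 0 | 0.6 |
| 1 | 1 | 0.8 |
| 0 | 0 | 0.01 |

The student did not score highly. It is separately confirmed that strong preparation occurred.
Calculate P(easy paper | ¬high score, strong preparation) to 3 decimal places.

P(easy paper | ¬high score, strong preparation) ≈ 0.184

P(¬high score | strong preparation) = 0.5*0.64 + 0.2*0.36 = 0.320000 + 0.072000 = 0.392000
Restricting to configurations with easy paper present: 0.2*0.36 = 0.072000.
P(easy paper | ¬high score, strong preparation) = 0.072000 / 0.392000 ≈ 0.184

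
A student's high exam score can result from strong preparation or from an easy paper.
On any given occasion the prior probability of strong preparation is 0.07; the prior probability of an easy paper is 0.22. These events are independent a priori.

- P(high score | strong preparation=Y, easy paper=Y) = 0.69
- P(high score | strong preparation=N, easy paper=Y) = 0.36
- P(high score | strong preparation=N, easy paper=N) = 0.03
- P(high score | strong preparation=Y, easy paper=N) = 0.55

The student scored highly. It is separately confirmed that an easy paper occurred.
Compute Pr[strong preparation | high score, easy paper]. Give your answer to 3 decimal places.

Pr[strong preparation | high score, easy paper] ≈ 0.126

By total probability over both values of strong preparation:
  P(high score | easy paper) = 0.36×0.93 + 0.69×0.07
        = 0.334800 + 0.048300 = 0.383100
Configurations with strong preparation contribute 0.048300, so
  P(strong preparation | high score, easy paper) = 0.048300 / 0.383100 ≈ 0.126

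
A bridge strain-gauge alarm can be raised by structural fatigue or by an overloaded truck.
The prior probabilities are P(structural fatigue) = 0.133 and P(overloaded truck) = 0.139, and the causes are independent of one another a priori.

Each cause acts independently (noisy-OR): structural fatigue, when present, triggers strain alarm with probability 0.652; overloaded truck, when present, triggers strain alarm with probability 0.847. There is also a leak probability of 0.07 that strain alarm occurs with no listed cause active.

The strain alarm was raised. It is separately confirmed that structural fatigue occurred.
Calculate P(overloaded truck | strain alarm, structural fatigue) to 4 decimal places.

Under noisy-OR, P(strain alarm | causes) = 1 − (1−0.07)·∏(1−qᵢ) over the active causes.
Sum P(strain alarm|·) weighted by the priors over both values of overloaded truck:
  P(strain alarm | structural fatigue) = 0.67636×0.861 + 0.950483×0.139
        = 0.582346 + 0.132117 = 0.714463
The terms with overloaded truck present sum to 0.132117, so
  P(overloaded truck | strain alarm, structural fatigue) = 0.132117 / 0.714463 ≈ 0.1849

P(overloaded truck | strain alarm, structural fatigue) ≈ 0.1849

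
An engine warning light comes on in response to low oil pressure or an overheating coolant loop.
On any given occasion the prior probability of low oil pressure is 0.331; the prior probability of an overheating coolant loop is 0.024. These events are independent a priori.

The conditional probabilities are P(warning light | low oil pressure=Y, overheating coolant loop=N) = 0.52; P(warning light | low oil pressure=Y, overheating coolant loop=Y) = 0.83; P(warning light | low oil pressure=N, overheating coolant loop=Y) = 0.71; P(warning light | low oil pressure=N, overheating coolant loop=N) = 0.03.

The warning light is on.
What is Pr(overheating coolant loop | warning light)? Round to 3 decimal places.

Pr(overheating coolant loop | warning light) ≈ 0.088

P(warning light) = 0.03·0.669·0.976 + 0.71·0.669·0.024 + 0.52·0.331·0.976 + 0.83·0.331·0.024 = 0.019588 + 0.011400 + 0.167989 + 0.006594 = 0.205571
Of this, 0.017994 comes from 0.011400 + 0.006594 (the overheating coolant loop=true cases).
So P(overheating coolant loop | warning light) = 0.017994/0.205571 ≈ 0.088.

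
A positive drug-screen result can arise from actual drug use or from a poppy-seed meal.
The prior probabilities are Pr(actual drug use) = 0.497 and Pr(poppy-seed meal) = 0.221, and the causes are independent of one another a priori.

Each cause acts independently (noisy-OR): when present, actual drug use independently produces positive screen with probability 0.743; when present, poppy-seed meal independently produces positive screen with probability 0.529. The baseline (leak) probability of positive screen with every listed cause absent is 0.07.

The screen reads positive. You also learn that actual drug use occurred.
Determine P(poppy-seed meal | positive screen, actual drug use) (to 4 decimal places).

P(poppy-seed meal | positive screen, actual drug use) ≈ 0.2486

Under noisy-OR, P(positive screen | causes) = 1 − (1−0.07)·∏(1−qᵢ) over the active causes.
For the numerator, keep only poppy-seed meal=true terms: 0.887426*0.221 = 0.196121
Normalizer over all consistent configurations: 0.76099*0.779 + 0.887426*0.221 = 0.788932
P(poppy-seed meal | positive screen, actual drug use) = 0.196121/0.788932 ≈ 0.2486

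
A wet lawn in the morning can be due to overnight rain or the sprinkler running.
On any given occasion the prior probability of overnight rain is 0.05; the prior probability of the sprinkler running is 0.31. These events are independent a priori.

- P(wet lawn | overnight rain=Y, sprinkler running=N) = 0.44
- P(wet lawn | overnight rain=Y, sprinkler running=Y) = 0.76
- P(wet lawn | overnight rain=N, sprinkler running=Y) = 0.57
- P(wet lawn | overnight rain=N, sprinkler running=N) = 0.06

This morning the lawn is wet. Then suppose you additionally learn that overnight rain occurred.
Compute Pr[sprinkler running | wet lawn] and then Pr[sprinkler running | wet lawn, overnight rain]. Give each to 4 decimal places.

Pr[sprinkler running | wet lawn] ≈ 0.7672; Pr[sprinkler running | wet lawn, overnight rain] ≈ 0.4369

For the numerator, keep only sprinkler running=true terms: 0.167865 + 0.011780 = 0.179645
The normalizing constant is 0.06×0.95×0.69 + 0.57×0.95×0.31 + 0.44×0.05×0.69 + 0.76×0.05×0.31 = 0.234155
Posterior = 0.179645 / 0.234155 ≈ 0.7672

Now also conditioning on overnight rain=true:
P(wet lawn | overnight rain) = 0.44×0.69 + 0.76×0.31 = 0.303600 + 0.235600 = 0.539200
The sprinkler running-present share is 0.76×0.31 = 0.235600.
P(sprinkler running | wet lawn, overnight rain) = 0.235600 / 0.539200 ≈ 0.4369
— overnight rain explains away the evidence for sprinkler running.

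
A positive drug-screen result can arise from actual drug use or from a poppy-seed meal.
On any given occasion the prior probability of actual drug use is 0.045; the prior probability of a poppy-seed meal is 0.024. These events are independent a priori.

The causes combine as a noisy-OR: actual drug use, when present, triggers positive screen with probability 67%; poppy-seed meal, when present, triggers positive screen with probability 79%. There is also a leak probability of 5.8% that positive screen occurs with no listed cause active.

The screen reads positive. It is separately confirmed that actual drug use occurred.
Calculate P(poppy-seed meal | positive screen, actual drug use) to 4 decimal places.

P(poppy-seed meal | positive screen, actual drug use) ≈ 0.0323

Under noisy-OR, P(positive screen | causes) = 1 − (1−0.058)·∏(1−qᵢ) over the active causes.
Weight on poppy-seed meal=true, given the evidence: 0.934719·0.024 = 0.022433
Denominator P(positive screen | actual drug use): 0.68914·0.976 + 0.934719·0.024 = 0.695034
Posterior = 0.022433 / 0.695034 ≈ 0.0323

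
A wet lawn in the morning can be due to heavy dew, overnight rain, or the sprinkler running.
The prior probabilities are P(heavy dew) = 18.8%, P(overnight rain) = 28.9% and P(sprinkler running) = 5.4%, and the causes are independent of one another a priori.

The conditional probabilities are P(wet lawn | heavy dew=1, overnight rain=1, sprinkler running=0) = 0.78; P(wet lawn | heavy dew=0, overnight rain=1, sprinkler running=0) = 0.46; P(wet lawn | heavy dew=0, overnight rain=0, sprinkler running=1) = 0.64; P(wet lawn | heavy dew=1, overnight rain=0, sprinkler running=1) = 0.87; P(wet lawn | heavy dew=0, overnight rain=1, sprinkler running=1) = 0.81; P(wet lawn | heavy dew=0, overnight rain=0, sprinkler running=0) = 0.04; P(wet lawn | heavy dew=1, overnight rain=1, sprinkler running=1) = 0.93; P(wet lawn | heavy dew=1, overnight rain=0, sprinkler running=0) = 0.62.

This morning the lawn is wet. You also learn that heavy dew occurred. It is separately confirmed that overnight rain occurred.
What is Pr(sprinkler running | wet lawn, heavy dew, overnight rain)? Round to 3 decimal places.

Weight on sprinkler running=true, given the evidence: 0.93*0.054 = 0.050220
The normalizing constant is 0.78*0.946 + 0.93*0.054 = 0.788100
Posterior = 0.050220 / 0.788100 ≈ 0.064

Pr(sprinkler running | wet lawn, heavy dew, overnight rain) ≈ 0.064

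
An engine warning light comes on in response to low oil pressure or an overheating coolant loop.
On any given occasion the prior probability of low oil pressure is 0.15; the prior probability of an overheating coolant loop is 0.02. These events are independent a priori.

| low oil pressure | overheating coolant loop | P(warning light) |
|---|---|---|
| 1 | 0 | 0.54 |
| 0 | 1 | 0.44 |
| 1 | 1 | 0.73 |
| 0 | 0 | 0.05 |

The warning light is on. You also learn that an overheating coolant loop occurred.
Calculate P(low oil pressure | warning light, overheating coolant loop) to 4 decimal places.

By total probability over both values of low oil pressure:
  P(warning light | overheating coolant loop) = 0.44·0.85 + 0.73·0.15
        = 0.374000 + 0.109500 = 0.483500
The terms with low oil pressure present sum to 0.109500, so
  P(low oil pressure | warning light, overheating coolant loop) = 0.109500 / 0.483500 ≈ 0.2265

P(low oil pressure | warning light, overheating coolant loop) ≈ 0.2265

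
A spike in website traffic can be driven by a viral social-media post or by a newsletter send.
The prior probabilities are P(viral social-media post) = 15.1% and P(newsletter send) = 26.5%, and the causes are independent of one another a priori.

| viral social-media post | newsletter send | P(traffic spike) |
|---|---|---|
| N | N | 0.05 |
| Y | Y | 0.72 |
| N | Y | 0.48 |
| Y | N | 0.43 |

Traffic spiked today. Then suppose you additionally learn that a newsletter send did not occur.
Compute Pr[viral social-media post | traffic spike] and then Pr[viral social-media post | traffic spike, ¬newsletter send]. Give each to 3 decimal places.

Sum P(traffic spike|·) weighted by the priors over the 4 (viral social-media post, newsletter send) configurations:
  P(traffic spike) = 0.05*0.849*0.735 + 0.48*0.849*0.265 + 0.43*0.151*0.735 + 0.72*0.151*0.265
        = 0.031201 + 0.107993 + 0.047724 + 0.028811 = 0.215729
Keeping only the viral social-media post-present terms gives 0.076535, so
  P(viral social-media post | traffic spike) = 0.076535 / 0.215729 ≈ 0.355

Now also conditioning on newsletter send≠true:
P(traffic spike | ¬newsletter send) = 0.05×0.849 + 0.43×0.151 = 0.042450 + 0.064930 = 0.107380
Restricting to configurations with viral social-media post present: 0.43×0.151 = 0.064930.
Hence the posterior is 0.064930/0.107380 ≈ 0.605.
With newsletter send excluded, viral social-media post must carry more of the explanatory weight for the traffic spike.

Pr[viral social-media post | traffic spike] ≈ 0.355; Pr[viral social-media post | traffic spike, ¬newsletter send] ≈ 0.605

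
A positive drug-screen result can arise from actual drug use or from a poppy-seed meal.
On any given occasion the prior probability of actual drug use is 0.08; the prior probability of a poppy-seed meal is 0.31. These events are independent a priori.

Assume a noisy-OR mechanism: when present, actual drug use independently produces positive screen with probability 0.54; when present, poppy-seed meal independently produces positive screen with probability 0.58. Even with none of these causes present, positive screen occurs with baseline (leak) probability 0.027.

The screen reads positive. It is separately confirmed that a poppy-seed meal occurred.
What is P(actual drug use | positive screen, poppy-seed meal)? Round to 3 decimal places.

Under noisy-OR, P(positive screen | causes) = 1 − (1−0.027)·∏(1−qᵢ) over the active causes.
P(positive screen | poppy-seed meal) = 0.59134×0.92 + 0.812016×0.08 = 0.544033 + 0.064961 = 0.608994
Of this, 0.064961 comes from 0.812016×0.08 (the actual drug use=true cases).
Hence the posterior is 0.064961/0.608994 ≈ 0.107.

P(actual drug use | positive screen, poppy-seed meal) ≈ 0.107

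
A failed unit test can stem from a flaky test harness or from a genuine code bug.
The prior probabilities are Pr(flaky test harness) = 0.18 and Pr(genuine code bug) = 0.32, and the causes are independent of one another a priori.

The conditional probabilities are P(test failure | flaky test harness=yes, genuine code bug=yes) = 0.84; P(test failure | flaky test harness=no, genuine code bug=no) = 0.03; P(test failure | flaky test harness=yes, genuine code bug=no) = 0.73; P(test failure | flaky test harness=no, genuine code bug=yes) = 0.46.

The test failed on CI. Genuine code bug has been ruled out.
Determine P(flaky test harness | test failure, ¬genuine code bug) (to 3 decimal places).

P(test failure | ¬genuine code bug) = 0.03×0.82 + 0.73×0.18 = 0.024600 + 0.131400 = 0.156000
The flaky test harness-present share is 0.73×0.18 = 0.131400.
P(flaky test harness | test failure, ¬genuine code bug) = 0.131400 / 0.156000 ≈ 0.842

P(flaky test harness | test failure, ¬genuine code bug) ≈ 0.842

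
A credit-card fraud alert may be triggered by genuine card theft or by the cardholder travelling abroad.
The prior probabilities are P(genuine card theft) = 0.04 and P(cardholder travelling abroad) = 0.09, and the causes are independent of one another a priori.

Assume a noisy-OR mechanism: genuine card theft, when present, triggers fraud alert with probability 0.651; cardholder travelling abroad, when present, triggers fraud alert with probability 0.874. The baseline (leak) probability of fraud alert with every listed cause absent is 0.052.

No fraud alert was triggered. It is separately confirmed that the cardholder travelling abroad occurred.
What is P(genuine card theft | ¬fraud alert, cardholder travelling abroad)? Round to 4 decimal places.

Under noisy-OR, P(fraud alert | causes) = 1 − (1−0.052)·∏(1−qᵢ) over the active causes.
P(¬fraud alert | cardholder travelling abroad) = 0.119448×0.96 + 0.041687×0.04 = 0.114670 + 0.001667 = 0.116337
The genuine card theft-present share is 0.041687×0.04 = 0.001667.
So P(genuine card theft | ¬fraud alert, cardholder travelling abroad) = 0.001667/0.116337 ≈ 0.0143.

P(genuine card theft | ¬fraud alert, cardholder travelling abroad) ≈ 0.0143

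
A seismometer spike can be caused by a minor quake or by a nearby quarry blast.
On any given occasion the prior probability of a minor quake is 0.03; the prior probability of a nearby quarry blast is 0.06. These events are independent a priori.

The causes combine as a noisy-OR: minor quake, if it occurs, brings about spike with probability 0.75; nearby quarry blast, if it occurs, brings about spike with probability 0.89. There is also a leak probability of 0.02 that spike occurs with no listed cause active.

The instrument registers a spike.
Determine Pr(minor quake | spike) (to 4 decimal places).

Under noisy-OR, P(spike | causes) = 1 − (1−0.02)·∏(1−qᵢ) over the active causes.
P(spike) = 0.02·0.97·0.94 + 0.8922·0.97·0.06 + 0.755·0.03·0.94 + 0.97305·0.03·0.06 = 0.018236 + 0.051926 + 0.021291 + 0.001751 = 0.093204
Restricting to configurations with minor quake present: 0.021291 + 0.001751 = 0.023042.
So P(minor quake | spike) = 0.023042/0.093204 ≈ 0.2472.

Pr(minor quake | spike) ≈ 0.2472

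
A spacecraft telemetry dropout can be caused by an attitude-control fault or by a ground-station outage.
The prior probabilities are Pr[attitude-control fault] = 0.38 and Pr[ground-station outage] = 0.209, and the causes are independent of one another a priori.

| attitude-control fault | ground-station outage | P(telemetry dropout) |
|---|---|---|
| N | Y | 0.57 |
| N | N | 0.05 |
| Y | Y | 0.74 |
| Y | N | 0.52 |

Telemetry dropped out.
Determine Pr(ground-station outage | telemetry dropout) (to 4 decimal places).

Pr(ground-station outage | telemetry dropout) ≈ 0.4231

By total probability over the 4 (attitude-control fault, ground-station outage) configurations:
  P(telemetry dropout) = 0.05·0.62·0.791 + 0.57·0.62·0.209 + 0.52·0.38·0.791 + 0.74·0.38·0.209
        = 0.024521 + 0.073861 + 0.156302 + 0.058771 = 0.313455
Keeping only the ground-station outage-present terms gives 0.132632, so
  P(ground-station outage | telemetry dropout) = 0.132632 / 0.313455 ≈ 0.4231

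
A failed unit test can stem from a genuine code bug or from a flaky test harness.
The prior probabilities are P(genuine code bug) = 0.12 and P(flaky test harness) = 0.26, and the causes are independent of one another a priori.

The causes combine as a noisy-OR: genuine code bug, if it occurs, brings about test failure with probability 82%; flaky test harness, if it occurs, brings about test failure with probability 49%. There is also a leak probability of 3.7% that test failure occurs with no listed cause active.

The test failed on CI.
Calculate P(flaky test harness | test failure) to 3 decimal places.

Under noisy-OR, P(test failure | causes) = 1 − (1−0.037)·∏(1−qᵢ) over the active causes.
For the numerator, keep only flaky test harness=true terms: 0.116429 + 0.028442 = 0.144871
Normalizer over all consistent configurations: 0.037·0.88·0.74 + 0.50887·0.88·0.26 + 0.82666·0.12·0.74 + 0.911597·0.12·0.26 = 0.242372
Posterior = 0.144871 / 0.242372 ≈ 0.598

P(flaky test harness | test failure) ≈ 0.598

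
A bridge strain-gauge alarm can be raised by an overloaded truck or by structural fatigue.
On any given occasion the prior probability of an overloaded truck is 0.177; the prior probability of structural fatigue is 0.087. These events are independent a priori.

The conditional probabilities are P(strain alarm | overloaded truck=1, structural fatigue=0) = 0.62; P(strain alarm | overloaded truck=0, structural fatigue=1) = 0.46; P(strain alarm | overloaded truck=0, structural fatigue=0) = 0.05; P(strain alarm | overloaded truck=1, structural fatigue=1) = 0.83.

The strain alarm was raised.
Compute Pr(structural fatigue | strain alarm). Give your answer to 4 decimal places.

P(strain alarm) = 0.05·0.823·0.913 + 0.46·0.823·0.087 + 0.62·0.177·0.913 + 0.83·0.177·0.087 = 0.037570 + 0.032936 + 0.100193 + 0.012781 = 0.183480
Of this, 0.045717 comes from 0.032936 + 0.012781 (the structural fatigue=true cases).
So P(structural fatigue | strain alarm) = 0.045717/0.183480 ≈ 0.2492.

Pr(structural fatigue | strain alarm) ≈ 0.2492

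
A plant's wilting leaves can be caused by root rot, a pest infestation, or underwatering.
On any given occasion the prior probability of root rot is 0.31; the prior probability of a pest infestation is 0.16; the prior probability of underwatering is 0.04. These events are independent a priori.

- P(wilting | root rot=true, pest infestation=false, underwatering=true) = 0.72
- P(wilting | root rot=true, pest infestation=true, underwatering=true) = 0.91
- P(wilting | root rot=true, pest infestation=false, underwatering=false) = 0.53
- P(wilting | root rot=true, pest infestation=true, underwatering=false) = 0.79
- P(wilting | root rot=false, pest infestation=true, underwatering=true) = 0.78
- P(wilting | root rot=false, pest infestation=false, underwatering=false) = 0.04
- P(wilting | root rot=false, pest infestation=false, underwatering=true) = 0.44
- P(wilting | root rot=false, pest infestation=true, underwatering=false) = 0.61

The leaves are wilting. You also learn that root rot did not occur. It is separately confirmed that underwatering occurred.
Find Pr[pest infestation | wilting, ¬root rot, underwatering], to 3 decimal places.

Pr[pest infestation | wilting, ¬root rot, underwatering] ≈ 0.252

By total probability over both values of pest infestation:
  P(wilting | ¬root rot, underwatering) = 0.44*0.84 + 0.78*0.16
        = 0.369600 + 0.124800 = 0.494400
The terms with pest infestation present sum to 0.124800, so
  P(pest infestation | wilting, ¬root rot, underwatering) = 0.124800 / 0.494400 ≈ 0.252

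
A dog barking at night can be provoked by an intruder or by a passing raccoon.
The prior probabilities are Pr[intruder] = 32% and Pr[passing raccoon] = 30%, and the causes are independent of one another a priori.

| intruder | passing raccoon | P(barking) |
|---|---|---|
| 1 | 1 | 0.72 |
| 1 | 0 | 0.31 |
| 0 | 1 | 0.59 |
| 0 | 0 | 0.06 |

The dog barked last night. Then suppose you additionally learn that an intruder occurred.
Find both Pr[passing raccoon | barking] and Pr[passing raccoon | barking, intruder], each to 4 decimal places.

By total probability over the 4 (intruder, passing raccoon) configurations:
  P(barking) = 0.06·0.68·0.7 + 0.59·0.68·0.3 + 0.31·0.32·0.7 + 0.72·0.32·0.3
        = 0.028560 + 0.120360 + 0.069440 + 0.069120 = 0.287480
Configurations with passing raccoon contribute 0.189480, so
  P(passing raccoon | barking) = 0.189480 / 0.287480 ≈ 0.6591

Now also conditioning on intruder=true:
By total probability over both values of passing raccoon:
  P(barking | intruder) = 0.31·0.7 + 0.72·0.3
        = 0.217000 + 0.216000 = 0.433000
Configurations with passing raccoon contribute 0.216000, so
  P(passing raccoon | barking, intruder) = 0.216000 / 0.433000 ≈ 0.4988
Conditioning on intruder lowers the posterior on passing raccoon: the classic explaining-away effect in a common-effect structure.

Pr[passing raccoon | barking] ≈ 0.6591; Pr[passing raccoon | barking, intruder] ≈ 0.4988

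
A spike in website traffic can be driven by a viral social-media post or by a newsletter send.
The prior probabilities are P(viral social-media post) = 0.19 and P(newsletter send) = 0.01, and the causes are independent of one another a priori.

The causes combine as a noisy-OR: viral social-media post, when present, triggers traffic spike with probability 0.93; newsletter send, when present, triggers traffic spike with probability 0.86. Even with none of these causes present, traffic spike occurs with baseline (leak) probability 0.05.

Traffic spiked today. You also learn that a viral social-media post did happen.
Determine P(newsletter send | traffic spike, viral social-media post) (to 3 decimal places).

Under noisy-OR, P(traffic spike | causes) = 1 − (1−0.05)·∏(1−qᵢ) over the active causes.
P(traffic spike | viral social-media post) = 0.9335·0.99 + 0.99069·0.01 = 0.924165 + 0.009907 = 0.934072
The newsletter send-present share is 0.99069·0.01 = 0.009907.
P(newsletter send | traffic spike, viral social-media post) = 0.009907 / 0.934072 ≈ 0.011

P(newsletter send | traffic spike, viral social-media post) ≈ 0.011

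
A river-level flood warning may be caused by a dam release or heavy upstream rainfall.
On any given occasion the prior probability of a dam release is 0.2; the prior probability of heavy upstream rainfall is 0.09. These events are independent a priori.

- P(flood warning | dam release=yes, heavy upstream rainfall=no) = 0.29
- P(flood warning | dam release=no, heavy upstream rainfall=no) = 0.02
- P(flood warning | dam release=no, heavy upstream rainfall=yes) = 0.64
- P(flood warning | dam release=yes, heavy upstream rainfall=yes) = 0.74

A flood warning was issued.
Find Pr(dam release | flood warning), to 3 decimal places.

Sum P(flood warning|·) weighted by the priors over the 4 (dam release, heavy upstream rainfall) configurations:
  P(flood warning) = 0.02·0.8·0.91 + 0.64·0.8·0.09 + 0.29·0.2·0.91 + 0.74·0.2·0.09
        = 0.014560 + 0.046080 + 0.052780 + 0.013320 = 0.126740
Keeping only the dam release-present terms gives 0.066100, so
  P(dam release | flood warning) = 0.066100 / 0.126740 ≈ 0.522

Pr(dam release | flood warning) ≈ 0.522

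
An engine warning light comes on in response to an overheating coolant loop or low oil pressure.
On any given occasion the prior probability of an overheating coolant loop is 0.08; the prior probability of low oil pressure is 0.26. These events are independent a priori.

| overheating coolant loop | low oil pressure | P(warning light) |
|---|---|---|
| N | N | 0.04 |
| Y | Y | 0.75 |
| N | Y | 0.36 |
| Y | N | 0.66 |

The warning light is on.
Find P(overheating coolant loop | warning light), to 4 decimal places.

P(overheating coolant loop | warning light) ≈ 0.3254

P(warning light) = 0.04·0.92·0.74 + 0.36·0.92·0.26 + 0.66·0.08·0.74 + 0.75·0.08·0.26 = 0.027232 + 0.086112 + 0.039072 + 0.015600 = 0.168016
The overheating coolant loop-present share is 0.039072 + 0.015600 = 0.054672.
So P(overheating coolant loop | warning light) = 0.054672/0.168016 ≈ 0.3254.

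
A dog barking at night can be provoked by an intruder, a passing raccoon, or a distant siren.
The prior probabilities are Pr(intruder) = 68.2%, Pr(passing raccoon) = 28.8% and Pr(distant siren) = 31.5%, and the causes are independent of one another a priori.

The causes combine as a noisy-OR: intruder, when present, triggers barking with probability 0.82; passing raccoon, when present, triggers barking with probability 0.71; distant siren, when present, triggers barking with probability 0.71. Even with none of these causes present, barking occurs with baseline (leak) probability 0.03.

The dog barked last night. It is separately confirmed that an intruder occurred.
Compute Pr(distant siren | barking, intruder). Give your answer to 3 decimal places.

Under noisy-OR, P(barking | causes) = 1 − (1−0.03)·∏(1−qᵢ) over the active causes.
P(barking | intruder) = 0.8254*0.712*0.685 + 0.949366*0.712*0.315 + 0.949366*0.288*0.685 + 0.985316*0.288*0.315 = 0.402564 + 0.212924 + 0.187291 + 0.089388 = 0.892167
The distant siren-present share is 0.212924 + 0.089388 = 0.302312.
So P(distant siren | barking, intruder) = 0.302312/0.892167 ≈ 0.339.

Pr(distant siren | barking, intruder) ≈ 0.339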